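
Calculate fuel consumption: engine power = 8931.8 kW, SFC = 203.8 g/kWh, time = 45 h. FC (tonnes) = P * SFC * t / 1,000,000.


Formula: FC (tonnes) = P * SFC * t / 1,000,000
Step 1 — P * SFC * t = 8931.8 * 203.8 * 45 = 81913537.8 g
Step 2 — FC (tonnes) = 81913537.8 / 1,000,000 ≈ 81.914 tonnes (5 s.f.)

81.914 tonnes


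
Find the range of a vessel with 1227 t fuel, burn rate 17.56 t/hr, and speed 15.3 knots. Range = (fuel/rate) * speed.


Formula: endurance = fuel / rate; range = endurance * speed
Step 1 — endurance = 1227 / 17.56 = 69.8747 hours
Step 2 — range = 69.8747 * 15.3 ≈ 1069.1 nautical miles (5 s.f.)

1069.1 NM


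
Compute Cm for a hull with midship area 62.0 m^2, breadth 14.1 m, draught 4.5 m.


Formula: Cm = Am / (B * T)
Step 1 — B * T = 14.1 * 4.5 = 63.45 m^2
Step 2 — Cm = 62.0 / 63.45 ≈ 0.97715 (5 s.f.)

0.97715


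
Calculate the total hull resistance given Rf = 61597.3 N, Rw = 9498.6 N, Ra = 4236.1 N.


Formula: Rt = Rf + Rw + Ra
Substituting: Rt = 61597.3 + 9498.6 + 4236.1
Result: Rt = 75332.0 N

75332.0 N


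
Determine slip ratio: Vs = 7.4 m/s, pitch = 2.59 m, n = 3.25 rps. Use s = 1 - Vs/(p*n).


Formula: s = 1 - Vs / (p * n)
Step 1 — p * n = 2.59 * 3.25 = 8.4175
Step 2 — Vs / (p*n) = 7.4 / 8.4175 = 0.879121 (6 d.p.)
Step 3 — s = 1 - 0.879121 = 0.120879

0.120879


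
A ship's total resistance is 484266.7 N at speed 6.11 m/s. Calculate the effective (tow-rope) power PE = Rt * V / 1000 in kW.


Formula: PE = Rt * V / 1000 (kW)
Step 1 — PE (W) = 484266.7 * 6.11 = 2958869.537 W
Step 2 — PE (kW) = 2958869.537 / 1000 ≈ 2958.9 kW (5 s.f.)

2958.9 kW


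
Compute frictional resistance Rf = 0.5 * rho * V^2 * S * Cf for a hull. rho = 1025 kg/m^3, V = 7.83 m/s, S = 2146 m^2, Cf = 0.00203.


Formula: Rf = 0.5 * rho * V^2 * S * Cf
Step 1 — V^2 = 7.83^2 = 61.3089
Step 2 — 0.5 * rho * V^2 = 0.5 * 1025 * 61.3089 = 31420.81125
Step 3 — Rf = 31420.81125 * 2146 * 0.00203 ≈ 136880 N (5 s.f.)

136880 N


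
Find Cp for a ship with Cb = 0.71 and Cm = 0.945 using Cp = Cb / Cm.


Formula: Cp = Cb / Cm
Substituting: Cp = 0.71 / 0.945
Result: Cp ≈ 0.75132 (5 s.f.)

0.75132


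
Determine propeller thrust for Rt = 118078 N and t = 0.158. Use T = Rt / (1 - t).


Formula: T = Rt / (1 - t)
Step 1 — (1 - t) = 1 - 0.158 = 0.842
Step 2 — T = 118078 / 0.842 ≈ 140240 N (5 s.f.)

140240 N


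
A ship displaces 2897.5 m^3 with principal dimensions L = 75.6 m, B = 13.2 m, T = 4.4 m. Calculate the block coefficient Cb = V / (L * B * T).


Formula: Cb = V / (L * B * T)
Step 1 — L * B * T = 75.6 * 13.2 * 4.4 = 4390.848 m^3
Step 2 — Cb = 2897.5 / 4390.848 ≈ 0.65990 (5 s.f.)

0.65990


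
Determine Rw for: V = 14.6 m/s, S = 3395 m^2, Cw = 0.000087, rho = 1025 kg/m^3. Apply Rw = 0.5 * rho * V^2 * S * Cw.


Formula: Rw = 0.5 * rho * V^2 * S * Cw
Step 1 — V^2 = 14.6^2 = 213.16
Step 2 — 0.5 * rho * V^2 = 0.5 * 1025 * 213.16 = 109244.5
Step 3 — Rw = 109244.5 * 3395 * 0.000087 ≈ 32267 N (5 s.f.)

32267 N


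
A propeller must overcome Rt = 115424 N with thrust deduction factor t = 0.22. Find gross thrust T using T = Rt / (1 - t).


Formula: T = Rt / (1 - t)
Step 1 — (1 - t) = 1 - 0.22 = 0.78
Step 2 — T = 115424 / 0.78 ≈ 147980 N (5 s.f.)

147980 N


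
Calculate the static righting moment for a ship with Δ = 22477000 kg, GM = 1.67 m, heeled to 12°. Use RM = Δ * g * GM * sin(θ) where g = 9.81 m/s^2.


Formula: GZ = GM * sin(theta); RM = disp * g * GZ
Step 1 — GZ = 1.67 * sin(12°) = 1.67 * 0.207912 = 0.347213 m
Step 2 — RM = 22477000 * 9.81 * 0.347213 ≈ 76560000 N·m (5 s.f.)

76560000 N·m


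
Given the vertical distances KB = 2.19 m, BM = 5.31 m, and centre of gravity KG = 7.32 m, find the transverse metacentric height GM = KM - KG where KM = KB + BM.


Formula: GM = KB + BM - KG
Step 1 — KM = KB + BM = 2.19 + 5.31 = 7.5 m
Step 2 — GM = KM - KG = 7.5 - 7.32 = 0.18 m

0.18 m


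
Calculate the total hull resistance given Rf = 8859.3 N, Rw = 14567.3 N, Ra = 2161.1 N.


Formula: Rt = Rf + Rw + Ra
Substituting: Rt = 8859.3 + 14567.3 + 2161.1
Result: Rt = 25587.7 N

25587.7 N


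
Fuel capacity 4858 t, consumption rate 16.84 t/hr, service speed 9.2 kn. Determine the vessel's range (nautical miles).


Formula: endurance = fuel / rate; range = endurance * speed
Step 1 — endurance = 4858 / 16.84 = 288.4798 hours
Step 2 — range = 288.4798 * 9.2 ≈ 2654.0 nautical miles (5 s.f.)

2654.0 NM


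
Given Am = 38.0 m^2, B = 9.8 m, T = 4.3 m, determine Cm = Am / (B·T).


Formula: Cm = Am / (B * T)
Step 1 — B * T = 9.8 * 4.3 = 42.14 m^2
Step 2 — Cm = 38.0 / 42.14 ≈ 0.90176 (5 s.f.)

0.90176


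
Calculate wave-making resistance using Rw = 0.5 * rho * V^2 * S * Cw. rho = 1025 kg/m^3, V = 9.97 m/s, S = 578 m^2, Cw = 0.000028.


Formula: Rw = 0.5 * rho * V^2 * S * Cw
Step 1 — V^2 = 9.97^2 = 99.4009
Step 2 — 0.5 * rho * V^2 = 0.5 * 1025 * 99.4009 = 50942.96125
Step 3 — Rw = 50942.96125 * 578 * 0.000028 ≈ 824.46 N (5 s.f.)

824.46 N


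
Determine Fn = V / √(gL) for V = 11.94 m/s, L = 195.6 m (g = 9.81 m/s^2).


Formula: Fn = V / sqrt(g * L)
Step 1 — g * L = 9.81 * 195.6 = 1918.836
Step 2 — sqrt(g * L) = sqrt(1918.836) = 43.80452
Step 3 — Fn = 11.94 / 43.80452 ≈ 0.27257 (5 s.f.)

0.27257


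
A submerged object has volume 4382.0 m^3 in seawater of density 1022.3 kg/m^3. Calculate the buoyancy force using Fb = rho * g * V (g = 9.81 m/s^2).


Formula: Fb = rho * g * V
Substituting: Fb = 1022.3 * 9.81 * 4382.0
Intermediate: 1022.3 * 9.81 = 10028.763
Result: Fb = 10028.763 * 4382.0 ≈ 43946000 N (5 s.f.)

43946000 N


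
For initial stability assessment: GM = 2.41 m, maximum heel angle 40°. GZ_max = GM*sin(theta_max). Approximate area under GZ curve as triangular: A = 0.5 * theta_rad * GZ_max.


Formula: GZ_max = GM * sin(theta); Area = 0.5 * theta_rad * GZ_max
Step 1 — GZ_max = 2.41 * sin(40°) = 2.41 * 0.642788 = 1.549119 m
Step 2 — theta_rad = 40 * pi/180 = 0.698132 rad
Step 3 — Area = 0.5 * 0.698132 * 1.549119 ≈ 0.54074 m·rad (5 s.f.)

0.54074 m·rad


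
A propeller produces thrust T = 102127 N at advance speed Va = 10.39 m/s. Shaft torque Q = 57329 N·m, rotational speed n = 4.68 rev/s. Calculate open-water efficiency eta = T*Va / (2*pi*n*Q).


Formula: eta = T * Va / (2 * pi * n * Q)
Step 1 — numerator = T * Va = 102127 * 10.39 = 1061099.53
Step 2 — 2 * pi * n = 2 * pi * 4.68 = 29.405307
Step 3 — denominator = 29.405307 * 57329 = 1685776.85
Step 4 — eta = 1061099.53 / 1685776.85 ≈ 0.62944 (5 s.f.)

0.62944


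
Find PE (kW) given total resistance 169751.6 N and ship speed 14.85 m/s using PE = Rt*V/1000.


Formula: PE = Rt * V / 1000 (kW)
Step 1 — PE (W) = 169751.6 * 14.85 = 2520811.26 W
Step 2 — PE (kW) = 2520811.26 / 1000 ≈ 2520.8 kW (5 s.f.)

2520.8 kW


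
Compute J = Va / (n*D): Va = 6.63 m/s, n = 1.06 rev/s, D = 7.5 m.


Formula: J = Va / (n * D)
Step 1 — n * D = 1.06 * 7.5 = 7.95
Step 2 — J = 6.63 / 7.95 ≈ 0.83396 (5 s.f.)

0.83396


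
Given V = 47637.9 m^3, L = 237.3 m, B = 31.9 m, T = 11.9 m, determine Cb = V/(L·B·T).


Formula: Cb = V / (L * B * T)
Step 1 — L * B * T = 237.3 * 31.9 * 11.9 = 90081.453 m^3
Step 2 — Cb = 47637.9 / 90081.453 ≈ 0.52883 (5 s.f.)

0.52883


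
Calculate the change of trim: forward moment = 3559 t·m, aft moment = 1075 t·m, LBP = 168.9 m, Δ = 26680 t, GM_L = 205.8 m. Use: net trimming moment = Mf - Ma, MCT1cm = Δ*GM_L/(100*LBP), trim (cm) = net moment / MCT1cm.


Formula: net trimming moment = Mf - Ma; MCT1cm = Δ*GM_L/(100*LBP); trim = net moment / MCT1cm
Step 1 — net trimming moment = 3559 - 1075 = 2484 t·m
Step 2 — MCT1cm = 26680 * 205.8 / (100 * 168.9) = 325.0885 t·m/cm
Step 3 — trim = 2484 / 325.0885 ≈ 7.6410 cm (5 s.f.)

7.6410 cm


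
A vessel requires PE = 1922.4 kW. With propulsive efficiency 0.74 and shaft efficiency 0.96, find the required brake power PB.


Formula: PB = PE / (eta_D * eta_S)
Step 1 — combined efficiency = eta_D * eta_S = 0.74 * 0.96 = 0.7104
Step 2 — PB = 1922.4 / 0.7104 ≈ 2706.1 kW (5 s.f.)

2706.1 kW


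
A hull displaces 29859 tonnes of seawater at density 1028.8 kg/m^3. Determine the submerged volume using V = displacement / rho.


Formula: V = mass / rho
Step 1 — convert tonnes to kg: 29859 t * 1000 = 29859000 kg
Step 2 — V = 29859000 / 1028.8 ≈ 29023 m^3 (5 s.f.)

29023 m^3


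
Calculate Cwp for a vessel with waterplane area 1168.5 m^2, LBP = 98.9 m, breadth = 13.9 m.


Formula: Cwp = Aw / (L * B)
Step 1 — L * B = 98.9 * 13.9 = 1374.71 m^2
Step 2 — Cwp = 1168.5 / 1374.71 ≈ 0.85000 (5 s.f.)

0.85000


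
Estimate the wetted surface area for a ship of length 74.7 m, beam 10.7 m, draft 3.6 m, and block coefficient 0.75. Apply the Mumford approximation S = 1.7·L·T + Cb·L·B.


Formula: S = 1.7*L*T + V/T with V = Cb*L*B*T, i.e. S = L * (1.7*T + Cb*B)
Step 1 — 1.7*T = 1.7 * 3.6 = 6.12 m
Step 2 — Cb*B = 0.75 * 10.7 = 8.025 m
Step 3 — 1.7*T + Cb*B = 6.12 + 8.025 = 14.145 m
Step 4 — S = 74.7 * 14.145 ≈ 1056.6 m^2 (5 s.f.)

1056.6 m^2


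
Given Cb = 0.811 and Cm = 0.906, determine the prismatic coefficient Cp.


Formula: Cp = Cb / Cm
Substituting: Cp = 0.811 / 0.906
Result: Cp ≈ 0.89514 (5 s.f.)

0.89514


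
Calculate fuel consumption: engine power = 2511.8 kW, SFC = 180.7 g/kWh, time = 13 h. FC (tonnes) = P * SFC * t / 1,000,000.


Formula: FC (tonnes) = P * SFC * t / 1,000,000
Step 1 — P * SFC * t = 2511.8 * 180.7 * 13 = 5900469.38 g
Step 2 — FC (tonnes) = 5900469.38 / 1,000,000 ≈ 5.9005 tonnes (5 s.f.)

5.9005 tonnes


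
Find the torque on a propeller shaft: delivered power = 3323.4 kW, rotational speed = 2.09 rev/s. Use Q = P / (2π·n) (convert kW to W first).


Formula: Q = P_W / (2 * pi * n)
Step 1 — P_W = 3323.4 kW * 1000 = 3323400.0 W
Step 2 — 2 * pi * n = 2 * pi * 2.09 = 13.131857
Step 3 — Q = 3323400.0 / 13.131857 ≈ 253080 N·m (5 s.f.)

253080 N·m


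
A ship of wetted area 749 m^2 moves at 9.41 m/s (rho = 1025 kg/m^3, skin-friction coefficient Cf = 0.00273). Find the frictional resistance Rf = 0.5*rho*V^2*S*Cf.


Formula: Rf = 0.5 * rho * V^2 * S * Cf
Step 1 — V^2 = 9.41^2 = 88.5481
Step 2 — 0.5 * rho * V^2 = 0.5 * 1025 * 88.5481 = 45380.90125
Step 3 — Rf = 45380.90125 * 749 * 0.00273 ≈ 92794 N (5 s.f.)

92794 N


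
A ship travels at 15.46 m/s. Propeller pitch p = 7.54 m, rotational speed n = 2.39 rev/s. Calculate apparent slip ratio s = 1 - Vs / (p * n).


Formula: s = 1 - Vs / (p * n)
Step 1 — p * n = 7.54 * 2.39 = 18.0206
Step 2 — Vs / (p*n) = 15.46 / 18.0206 = 0.857907 (6 d.p.)
Step 3 — s = 1 - 0.857907 = 0.142093

0.142093


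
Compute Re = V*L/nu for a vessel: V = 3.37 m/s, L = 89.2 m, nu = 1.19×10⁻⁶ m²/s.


Formula: Re = V * L / nu
Step 1 — V * L = 3.37 * 89.2 = 300.604 m^2/s
Step 2 — Re = 300.604 / 1.19e-6 = 2.53e+08

2.53e+08


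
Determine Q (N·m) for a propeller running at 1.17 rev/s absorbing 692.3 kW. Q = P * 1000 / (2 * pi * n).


Formula: Q = P_W / (2 * pi * n)
Step 1 — P_W = 692.3 kW * 1000 = 692300.0 W
Step 2 — 2 * pi * n = 2 * pi * 1.17 = 7.351327
Step 3 — Q = 692300.0 / 7.351327 ≈ 94173 N·m (5 s.f.)

94173 N·m


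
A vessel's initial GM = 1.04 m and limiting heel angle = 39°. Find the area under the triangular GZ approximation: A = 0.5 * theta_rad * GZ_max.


Formula: GZ_max = GM * sin(theta); Area = 0.5 * theta_rad * GZ_max
Step 1 — GZ_max = 1.04 * sin(39°) = 1.04 * 0.62932 = 0.654493 m
Step 2 — theta_rad = 39 * pi/180 = 0.680678 rad
Step 3 — Area = 0.5 * 0.680678 * 0.654493 ≈ 0.22275 m·rad (5 s.f.)

0.22275 m·rad


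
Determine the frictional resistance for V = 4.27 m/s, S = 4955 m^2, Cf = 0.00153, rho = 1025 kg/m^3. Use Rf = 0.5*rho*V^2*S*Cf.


Formula: Rf = 0.5 * rho * V^2 * S * Cf
Step 1 — V^2 = 4.27^2 = 18.2329
Step 2 — 0.5 * rho * V^2 = 0.5 * 1025 * 18.2329 = 9344.36125
Step 3 — Rf = 9344.36125 * 4955 * 0.00153 ≈ 70841 N (5 s.f.)

70841 N


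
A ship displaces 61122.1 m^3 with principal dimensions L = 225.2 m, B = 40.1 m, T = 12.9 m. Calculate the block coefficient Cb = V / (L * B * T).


Formula: Cb = V / (L * B * T)
Step 1 — L * B * T = 225.2 * 40.1 * 12.9 = 116493.708 m^3
Step 2 — Cb = 61122.1 / 116493.708 ≈ 0.52468 (5 s.f.)

0.52468


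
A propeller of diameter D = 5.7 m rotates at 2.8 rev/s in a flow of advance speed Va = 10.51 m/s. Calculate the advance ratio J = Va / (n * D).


Formula: J = Va / (n * D)
Step 1 — n * D = 2.8 * 5.7 = 15.96
Step 2 — J = 10.51 / 15.96 ≈ 0.65852 (5 s.f.)

0.65852


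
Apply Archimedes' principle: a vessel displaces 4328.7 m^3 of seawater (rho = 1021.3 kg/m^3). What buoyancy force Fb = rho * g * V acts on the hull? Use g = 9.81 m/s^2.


Formula: Fb = rho * g * V
Substituting: Fb = 1021.3 * 9.81 * 4328.7
Intermediate: 1021.3 * 9.81 = 10018.953
Result: Fb = 10018.953 * 4328.7 ≈ 43369000 N (5 s.f.)

43369000 N


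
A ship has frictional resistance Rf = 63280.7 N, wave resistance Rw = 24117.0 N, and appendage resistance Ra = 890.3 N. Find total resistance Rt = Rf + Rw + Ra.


Formula: Rt = Rf + Rw + Ra
Substituting: Rt = 63280.7 + 24117.0 + 890.3
Result: Rt = 88288.0 N

88288.0 N


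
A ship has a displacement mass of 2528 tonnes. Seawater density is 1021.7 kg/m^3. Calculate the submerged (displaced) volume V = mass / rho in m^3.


Formula: V = mass / rho
Step 1 — convert tonnes to kg: 2528 t * 1000 = 2528000 kg
Step 2 — V = 2528000 / 1021.7 ≈ 2474.3 m^3 (5 s.f.)

2474.3 m^3


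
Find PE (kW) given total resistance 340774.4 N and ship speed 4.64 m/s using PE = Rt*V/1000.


Formula: PE = Rt * V / 1000 (kW)
Step 1 — PE (W) = 340774.4 * 4.64 = 1581193.216 W
Step 2 — PE (kW) = 1581193.216 / 1000 ≈ 1581.2 kW (5 s.f.)

1581.2 kW


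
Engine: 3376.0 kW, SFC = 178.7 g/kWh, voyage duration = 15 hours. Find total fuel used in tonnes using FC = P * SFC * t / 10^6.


Formula: FC (tonnes) = P * SFC * t / 1,000,000
Step 1 — P * SFC * t = 3376.0 * 178.7 * 15 = 9049368.0 g
Step 2 — FC (tonnes) = 9049368.0 / 1,000,000 ≈ 9.0494 tonnes (5 s.f.)

9.0494 tonnes


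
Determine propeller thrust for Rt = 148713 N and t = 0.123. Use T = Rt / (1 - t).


Formula: T = Rt / (1 - t)
Step 1 — (1 - t) = 1 - 0.123 = 0.877
Step 2 — T = 148713 / 0.877 ≈ 169570 N (5 s.f.)

169570 N


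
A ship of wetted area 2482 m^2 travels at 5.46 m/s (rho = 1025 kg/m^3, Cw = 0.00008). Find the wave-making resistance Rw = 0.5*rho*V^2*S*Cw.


Formula: Rw = 0.5 * rho * V^2 * S * Cw
Step 1 — V^2 = 5.46^2 = 29.8116
Step 2 — 0.5 * rho * V^2 = 0.5 * 1025 * 29.8116 = 15278.445
Step 3 — Rw = 15278.445 * 2482 * 0.00008 ≈ 3033.7 N (5 s.f.)

3033.7 N


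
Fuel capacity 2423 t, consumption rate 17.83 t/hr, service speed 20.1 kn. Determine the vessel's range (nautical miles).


Formula: endurance = fuel / rate; range = endurance * speed
Step 1 — endurance = 2423 / 17.83 = 135.8946 hours
Step 2 — range = 135.8946 * 20.1 ≈ 2731.5 nautical miles (5 s.f.)

2731.5 NM


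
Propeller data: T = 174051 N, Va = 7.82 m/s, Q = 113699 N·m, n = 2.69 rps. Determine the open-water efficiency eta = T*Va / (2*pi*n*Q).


Formula: eta = T * Va / (2 * pi * n * Q)
Step 1 — numerator = T * Va = 174051 * 7.82 = 1361078.82
Step 2 — 2 * pi * n = 2 * pi * 2.69 = 16.901768
Step 3 — denominator = 16.901768 * 113699 = 1921714.12
Step 4 — eta = 1361078.82 / 1921714.12 ≈ 0.70826 (5 s.f.)

0.70826


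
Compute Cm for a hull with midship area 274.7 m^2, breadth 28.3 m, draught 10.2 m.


Formula: Cm = Am / (B * T)
Step 1 — B * T = 28.3 * 10.2 = 288.66 m^2
Step 2 — Cm = 274.7 / 288.66 ≈ 0.95164 (5 s.f.)

0.95164


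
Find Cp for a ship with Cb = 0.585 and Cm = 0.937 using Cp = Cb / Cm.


Formula: Cp = Cb / Cm
Substituting: Cp = 0.585 / 0.937
Result: Cp ≈ 0.62433 (5 s.f.)

0.62433


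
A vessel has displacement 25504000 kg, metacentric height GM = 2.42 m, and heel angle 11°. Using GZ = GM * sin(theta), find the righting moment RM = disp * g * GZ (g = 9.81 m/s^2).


Formula: GZ = GM * sin(theta); RM = disp * g * GZ
Step 1 — GZ = 2.42 * sin(11°) = 2.42 * 0.190809 = 0.461758 m
Step 2 — RM = 25504000 * 9.81 * 0.461758 ≈ 115530000 N·m (5 s.f.)

115530000 N·m


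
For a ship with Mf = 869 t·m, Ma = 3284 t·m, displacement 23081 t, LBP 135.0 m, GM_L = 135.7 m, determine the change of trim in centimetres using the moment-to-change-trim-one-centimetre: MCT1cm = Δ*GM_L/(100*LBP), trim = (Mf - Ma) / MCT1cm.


Formula: net trimming moment = Mf - Ma; MCT1cm = Δ*GM_L/(100*LBP); trim = net moment / MCT1cm
Step 1 — net trimming moment = 869 - 3284 = -2415 t·m
Step 2 — MCT1cm = 23081 * 135.7 / (100 * 135.0) = 232.0068 t·m/cm
Step 3 — trim = -2415 / 232.0068 ≈ -10.409 cm (5 s.f.)

-10.409 cm


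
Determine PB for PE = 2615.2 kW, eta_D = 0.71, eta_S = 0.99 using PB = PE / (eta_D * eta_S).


Formula: PB = PE / (eta_D * eta_S)
Step 1 — combined efficiency = eta_D * eta_S = 0.71 * 0.99 = 0.7029
Step 2 — PB = 2615.2 / 0.7029 ≈ 3720.6 kW (5 s.f.)

3720.6 kW


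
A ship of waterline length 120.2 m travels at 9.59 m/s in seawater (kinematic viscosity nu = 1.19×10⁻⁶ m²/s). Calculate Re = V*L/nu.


Formula: Re = V * L / nu
Step 1 — V * L = 9.59 * 120.2 = 1152.718 m^2/s
Step 2 — Re = 1152.718 / 1.19e-6 = 9.69e+08

9.69e+08


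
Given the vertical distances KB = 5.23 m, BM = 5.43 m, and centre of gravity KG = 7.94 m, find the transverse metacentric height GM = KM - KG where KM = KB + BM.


Formula: GM = KB + BM - KG
Step 1 — KM = KB + BM = 5.23 + 5.43 = 10.66 m
Step 2 — GM = KM - KG = 10.66 - 7.94 = 2.72 m

2.72 m


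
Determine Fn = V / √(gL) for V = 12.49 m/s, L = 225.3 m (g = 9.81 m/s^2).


Formula: Fn = V / sqrt(g * L)
Step 1 — g * L = 9.81 * 225.3 = 2210.193
Step 2 — sqrt(g * L) = sqrt(2210.193) = 47.01269
Step 3 — Fn = 12.49 / 47.01269 ≈ 0.26567 (5 s.f.)

0.26567


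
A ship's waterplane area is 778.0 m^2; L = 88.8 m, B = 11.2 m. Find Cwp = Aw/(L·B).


Formula: Cwp = Aw / (L * B)
Step 1 — L * B = 88.8 * 11.2 = 994.56 m^2
Step 2 — Cwp = 778.0 / 994.56 ≈ 0.78226 (5 s.f.)

0.78226


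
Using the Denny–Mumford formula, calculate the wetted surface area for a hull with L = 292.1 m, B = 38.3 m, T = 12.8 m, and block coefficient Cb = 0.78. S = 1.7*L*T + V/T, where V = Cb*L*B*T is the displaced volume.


Formula: S = 1.7*L*T + V/T with V = Cb*L*B*T, i.e. S = L * (1.7*T + Cb*B)
Step 1 — 1.7*T = 1.7 * 12.8 = 21.76 m
Step 2 — Cb*B = 0.78 * 38.3 = 29.874 m
Step 3 — 1.7*T + Cb*B = 21.76 + 29.874 = 51.634 m
Step 4 — S = 292.1 * 51.634 ≈ 15082 m^2 (5 s.f.)

15082 m^2


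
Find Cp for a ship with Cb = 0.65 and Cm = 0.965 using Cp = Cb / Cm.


Formula: Cp = Cb / Cm
Substituting: Cp = 0.65 / 0.965
Result: Cp ≈ 0.67358 (5 s.f.)

0.67358


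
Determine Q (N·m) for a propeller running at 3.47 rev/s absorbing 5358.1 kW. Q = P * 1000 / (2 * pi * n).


Formula: Q = P_W / (2 * pi * n)
Step 1 — P_W = 5358.1 kW * 1000 = 5358100.0 W
Step 2 — 2 * pi * n = 2 * pi * 3.47 = 21.802653
Step 3 — Q = 5358100.0 / 21.802653 ≈ 245750 N·m (5 s.f.)

245750 N·m


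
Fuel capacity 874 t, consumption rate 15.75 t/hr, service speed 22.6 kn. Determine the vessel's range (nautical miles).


Formula: endurance = fuel / rate; range = endurance * speed
Step 1 — endurance = 874 / 15.75 = 55.4921 hours
Step 2 — range = 55.4921 * 22.6 ≈ 1254.1 nautical miles (5 s.f.)

1254.1 NM


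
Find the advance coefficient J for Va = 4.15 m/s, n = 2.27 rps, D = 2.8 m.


Formula: J = Va / (n * D)
Step 1 — n * D = 2.27 * 2.8 = 6.356
Step 2 — J = 4.15 / 6.356 ≈ 0.65293 (5 s.f.)

0.65293


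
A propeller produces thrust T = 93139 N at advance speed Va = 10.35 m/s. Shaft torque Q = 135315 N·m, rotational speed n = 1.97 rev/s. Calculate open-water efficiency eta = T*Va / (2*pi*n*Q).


Formula: eta = T * Va / (2 * pi * n * Q)
Step 1 — numerator = T * Va = 93139 * 10.35 = 963988.65
Step 2 — 2 * pi * n = 2 * pi * 1.97 = 12.377875
Step 3 — denominator = 12.377875 * 135315 = 1674912.16
Step 4 — eta = 963988.65 / 1674912.16 ≈ 0.57555 (5 s.f.)

0.57555


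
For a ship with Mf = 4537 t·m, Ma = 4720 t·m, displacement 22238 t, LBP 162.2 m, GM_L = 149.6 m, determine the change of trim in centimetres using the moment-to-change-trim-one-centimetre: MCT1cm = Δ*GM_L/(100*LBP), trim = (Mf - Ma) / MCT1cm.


Formula: net trimming moment = Mf - Ma; MCT1cm = Δ*GM_L/(100*LBP); trim = net moment / MCT1cm
Step 1 — net trimming moment = 4537 - 4720 = -183 t·m
Step 2 — MCT1cm = 22238 * 149.6 / (100 * 162.2) = 205.1051 t·m/cm
Step 3 — trim = -183 / 205.1051 ≈ -0.89223 cm (5 s.f.)

-0.89223 cm


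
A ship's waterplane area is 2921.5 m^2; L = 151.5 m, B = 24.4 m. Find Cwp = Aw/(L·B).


Formula: Cwp = Aw / (L * B)
Step 1 — L * B = 151.5 * 24.4 = 3696.6 m^2
Step 2 — Cwp = 2921.5 / 3696.6 ≈ 0.79032 (5 s.f.)

0.79032


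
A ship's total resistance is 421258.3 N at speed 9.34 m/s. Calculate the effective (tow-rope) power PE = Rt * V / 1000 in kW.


Formula: PE = Rt * V / 1000 (kW)
Step 1 — PE (W) = 421258.3 * 9.34 = 3934552.522 W
Step 2 — PE (kW) = 3934552.522 / 1000 ≈ 3934.6 kW (5 s.f.)

3934.6 kW


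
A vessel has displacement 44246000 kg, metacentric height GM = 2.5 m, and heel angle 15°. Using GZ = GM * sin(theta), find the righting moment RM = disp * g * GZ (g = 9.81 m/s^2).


Formula: GZ = GM * sin(theta); RM = disp * g * GZ
Step 1 — GZ = 2.5 * sin(15°) = 2.5 * 0.258819 = 0.647047 m
Step 2 — RM = 44246000 * 9.81 * 0.647047 ≈ 280850000 N·m (5 s.f.)

280850000 N·m


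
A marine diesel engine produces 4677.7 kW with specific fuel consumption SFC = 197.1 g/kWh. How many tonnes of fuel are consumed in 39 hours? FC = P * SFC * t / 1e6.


Formula: FC (tonnes) = P * SFC * t / 1,000,000
Step 1 — P * SFC * t = 4677.7 * 197.1 * 39 = 35957012.13 g
Step 2 — FC (tonnes) = 35957012.13 / 1,000,000 ≈ 35.957 tonnes (5 s.f.)

35.957 tonnes


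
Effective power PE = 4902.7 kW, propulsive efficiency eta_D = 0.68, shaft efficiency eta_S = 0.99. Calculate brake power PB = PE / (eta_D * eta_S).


Formula: PB = PE / (eta_D * eta_S)
Step 1 — combined efficiency = eta_D * eta_S = 0.68 * 0.99 = 0.6732
Step 2 — PB = 4902.7 / 0.6732 ≈ 7282.7 kW (5 s.f.)

7282.7 kW


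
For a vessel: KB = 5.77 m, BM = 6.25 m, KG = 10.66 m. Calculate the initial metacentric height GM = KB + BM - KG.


Formula: GM = KB + BM - KG
Step 1 — KM = KB + BM = 5.77 + 6.25 = 12.02 m
Step 2 — GM = KM - KG = 12.02 - 10.66 = 1.36 m

1.36 m


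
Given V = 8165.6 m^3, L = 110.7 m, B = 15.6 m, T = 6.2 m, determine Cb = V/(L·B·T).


Formula: Cb = V / (L * B * T)
Step 1 — L * B * T = 110.7 * 15.6 * 6.2 = 10706.904 m^3
Step 2 — Cb = 8165.6 / 10706.904 ≈ 0.76265 (5 s.f.)

0.76265


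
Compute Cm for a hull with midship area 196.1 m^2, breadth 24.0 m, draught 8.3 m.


Formula: Cm = Am / (B * T)
Step 1 — B * T = 24.0 * 8.3 = 199.2 m^2
Step 2 — Cm = 196.1 / 199.2 ≈ 0.98444 (5 s.f.)

0.98444


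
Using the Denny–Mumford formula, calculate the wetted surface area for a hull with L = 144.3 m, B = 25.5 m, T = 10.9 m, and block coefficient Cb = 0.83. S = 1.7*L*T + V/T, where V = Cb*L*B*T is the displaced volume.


Formula: S = 1.7*L*T + V/T with V = Cb*L*B*T, i.e. S = L * (1.7*T + Cb*B)
Step 1 — 1.7*T = 1.7 * 10.9 = 18.53 m
Step 2 — Cb*B = 0.83 * 25.5 = 21.165 m
Step 3 — 1.7*T + Cb*B = 18.53 + 21.165 = 39.695 m
Step 4 — S = 144.3 * 39.695 ≈ 5728.0 m^2 (5 s.f.)

5728.0 m^2


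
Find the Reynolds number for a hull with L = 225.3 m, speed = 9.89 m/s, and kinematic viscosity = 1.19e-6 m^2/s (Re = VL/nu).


Formula: Re = V * L / nu
Step 1 — V * L = 9.89 * 225.3 = 2228.217 m^2/s
Step 2 — Re = 2228.217 / 1.19e-6 = 1.87e+09

1.87e+09


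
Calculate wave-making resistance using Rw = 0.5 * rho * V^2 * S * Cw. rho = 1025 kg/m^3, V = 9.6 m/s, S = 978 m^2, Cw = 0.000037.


Formula: Rw = 0.5 * rho * V^2 * S * Cw
Step 1 — V^2 = 9.6^2 = 92.16
Step 2 — 0.5 * rho * V^2 = 0.5 * 1025 * 92.16 = 47232.0
Step 3 — Rw = 47232.0 * 978 * 0.000037 ≈ 1709.1 N (5 s.f.)

1709.1 N


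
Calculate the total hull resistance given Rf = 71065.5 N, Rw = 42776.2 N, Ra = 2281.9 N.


Formula: Rt = Rf + Rw + Ra
Substituting: Rt = 71065.5 + 42776.2 + 2281.9
Result: Rt = 116123.6 N

116123.6 N


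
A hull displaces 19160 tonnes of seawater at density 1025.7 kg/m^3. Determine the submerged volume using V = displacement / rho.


Formula: V = mass / rho
Step 1 — convert tonnes to kg: 19160 t * 1000 = 19160000 kg
Step 2 — V = 19160000 / 1025.7 ≈ 18680 m^3 (5 s.f.)

18680 m^3


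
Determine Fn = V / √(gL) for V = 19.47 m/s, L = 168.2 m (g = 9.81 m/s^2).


Formula: Fn = V / sqrt(g * L)
Step 1 — g * L = 9.81 * 168.2 = 1650.042
Step 2 — sqrt(g * L) = sqrt(1650.042) = 40.620709
Step 3 — Fn = 19.47 / 40.620709 ≈ 0.47931 (5 s.f.)

0.47931


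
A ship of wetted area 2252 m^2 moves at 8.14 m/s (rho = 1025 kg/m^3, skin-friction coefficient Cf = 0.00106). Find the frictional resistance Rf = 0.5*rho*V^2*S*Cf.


Formula: Rf = 0.5 * rho * V^2 * S * Cf
Step 1 — V^2 = 8.14^2 = 66.2596
Step 2 — 0.5 * rho * V^2 = 0.5 * 1025 * 66.2596 = 33958.045
Step 3 — Rf = 33958.045 * 2252 * 0.00106 ≈ 81062 N (5 s.f.)

81062 N


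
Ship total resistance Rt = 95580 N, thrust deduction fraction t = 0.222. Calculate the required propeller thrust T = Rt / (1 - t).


Formula: T = Rt / (1 - t)
Step 1 — (1 - t) = 1 - 0.222 = 0.778
Step 2 — T = 95580 / 0.778 ≈ 122850 N (5 s.f.)

122850 N


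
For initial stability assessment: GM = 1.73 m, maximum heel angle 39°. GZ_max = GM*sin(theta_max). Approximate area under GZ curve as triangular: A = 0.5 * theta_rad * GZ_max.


Formula: GZ_max = GM * sin(theta); Area = 0.5 * theta_rad * GZ_max
Step 1 — GZ_max = 1.73 * sin(39°) = 1.73 * 0.62932 = 1.088724 m
Step 2 — theta_rad = 39 * pi/180 = 0.680678 rad
Step 3 — Area = 0.5 * 0.680678 * 1.088724 ≈ 0.37054 m·rad (5 s.f.)

0.37054 m·rad


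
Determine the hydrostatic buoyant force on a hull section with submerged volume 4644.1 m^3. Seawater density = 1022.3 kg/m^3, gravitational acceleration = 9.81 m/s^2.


Formula: Fb = rho * g * V
Substituting: Fb = 1022.3 * 9.81 * 4644.1
Intermediate: 1022.3 * 9.81 = 10028.763
Result: Fb = 10028.763 * 4644.1 ≈ 46575000 N (5 s.f.)

46575000 N


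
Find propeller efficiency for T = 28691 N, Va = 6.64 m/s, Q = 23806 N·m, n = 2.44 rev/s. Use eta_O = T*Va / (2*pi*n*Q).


Formula: eta = T * Va / (2 * pi * n * Q)
Step 1 — numerator = T * Va = 28691 * 6.64 = 190508.24
Step 2 — 2 * pi * n = 2 * pi * 2.44 = 15.330972
Step 3 — denominator = 15.330972 * 23806 = 364969.12
Step 4 — eta = 190508.24 / 364969.12 ≈ 0.52198 (5 s.f.)

0.52198


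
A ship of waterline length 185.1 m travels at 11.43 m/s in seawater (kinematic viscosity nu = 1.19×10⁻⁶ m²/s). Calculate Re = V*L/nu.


Formula: Re = V * L / nu
Step 1 — V * L = 11.43 * 185.1 = 2115.693 m^2/s
Step 2 — Re = 2115.693 / 1.19e-6 = 1.78e+09

1.78e+09


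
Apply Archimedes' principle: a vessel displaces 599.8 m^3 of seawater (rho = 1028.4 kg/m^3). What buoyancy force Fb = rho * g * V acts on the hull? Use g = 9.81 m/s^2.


Formula: Fb = rho * g * V
Substituting: Fb = 1028.4 * 9.81 * 599.8
Intermediate: 1028.4 * 9.81 = 10088.604
Result: Fb = 10088.604 * 599.8 ≈ 6051100 N (5 s.f.)

6051100 N


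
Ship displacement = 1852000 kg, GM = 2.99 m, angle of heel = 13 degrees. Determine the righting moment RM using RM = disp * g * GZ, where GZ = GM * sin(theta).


Formula: GZ = GM * sin(theta); RM = disp * g * GZ
Step 1 — GZ = 2.99 * sin(13°) = 2.99 * 0.224951 = 0.672603 m
Step 2 — RM = 1852000 * 9.81 * 0.672603 ≈ 12220000 N·m (5 s.f.)

12220000 N·m


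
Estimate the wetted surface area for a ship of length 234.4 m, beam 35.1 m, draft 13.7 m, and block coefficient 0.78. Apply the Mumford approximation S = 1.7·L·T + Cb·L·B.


Formula: S = 1.7*L*T + V/T with V = Cb*L*B*T, i.e. S = L * (1.7*T + Cb*B)
Step 1 — 1.7*T = 1.7 * 13.7 = 23.29 m
Step 2 — Cb*B = 0.78 * 35.1 = 27.378 m
Step 3 — 1.7*T + Cb*B = 23.29 + 27.378 = 50.668 m
Step 4 — S = 234.4 * 50.668 ≈ 11877 m^2 (5 s.f.)

11877 m^2


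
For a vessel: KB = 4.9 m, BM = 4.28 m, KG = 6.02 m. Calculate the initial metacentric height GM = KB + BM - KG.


Formula: GM = KB + BM - KG
Step 1 — KM = KB + BM = 4.9 + 4.28 = 9.18 m
Step 2 — GM = KM - KG = 9.18 - 6.02 = 3.16 m

3.16 m


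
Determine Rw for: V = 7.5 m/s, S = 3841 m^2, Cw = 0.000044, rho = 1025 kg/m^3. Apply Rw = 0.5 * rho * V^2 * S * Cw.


Formula: Rw = 0.5 * rho * V^2 * S * Cw
Step 1 — V^2 = 7.5^2 = 56.25
Step 2 — 0.5 * rho * V^2 = 0.5 * 1025 * 56.25 = 28828.125
Step 3 — Rw = 28828.125 * 3841 * 0.000044 ≈ 4872.1 N (5 s.f.)

4872.1 N


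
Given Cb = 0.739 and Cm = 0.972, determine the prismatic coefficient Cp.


Formula: Cp = Cb / Cm
Substituting: Cp = 0.739 / 0.972
Result: Cp ≈ 0.76029 (5 s.f.)

0.76029


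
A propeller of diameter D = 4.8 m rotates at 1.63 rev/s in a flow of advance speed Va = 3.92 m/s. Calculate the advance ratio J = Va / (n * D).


Formula: J = Va / (n * D)
Step 1 — n * D = 1.63 * 4.8 = 7.824
Step 2 — J = 3.92 / 7.824 ≈ 0.50102 (5 s.f.)

0.50102


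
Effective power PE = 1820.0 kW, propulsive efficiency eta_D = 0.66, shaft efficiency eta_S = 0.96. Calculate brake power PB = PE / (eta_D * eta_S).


Formula: PB = PE / (eta_D * eta_S)
Step 1 — combined efficiency = eta_D * eta_S = 0.66 * 0.96 = 0.6336
Step 2 — PB = 1820.0 / 0.6336 ≈ 2872.5 kW (5 s.f.)

2872.5 kW


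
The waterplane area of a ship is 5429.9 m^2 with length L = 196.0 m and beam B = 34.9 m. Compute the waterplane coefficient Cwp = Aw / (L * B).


Formula: Cwp = Aw / (L * B)
Step 1 — L * B = 196.0 * 34.9 = 6840.4 m^2
Step 2 — Cwp = 5429.9 / 6840.4 ≈ 0.79380 (5 s.f.)

0.79380


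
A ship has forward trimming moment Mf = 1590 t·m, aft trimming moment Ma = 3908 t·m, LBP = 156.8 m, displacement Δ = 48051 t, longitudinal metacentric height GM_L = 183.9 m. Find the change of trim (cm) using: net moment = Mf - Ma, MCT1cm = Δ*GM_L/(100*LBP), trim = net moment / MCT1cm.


Formula: net trimming moment = Mf - Ma; MCT1cm = Δ*GM_L/(100*LBP); trim = net moment / MCT1cm
Step 1 — net trimming moment = 1590 - 3908 = -2318 t·m
Step 2 — MCT1cm = 48051 * 183.9 / (100 * 156.8) = 563.5573 t·m/cm
Step 3 — trim = -2318 / 563.5573 ≈ -4.1132 cm (5 s.f.)

-4.1132 cm


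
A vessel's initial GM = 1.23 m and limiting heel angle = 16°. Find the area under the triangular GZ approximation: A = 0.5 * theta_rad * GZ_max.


Formula: GZ_max = GM * sin(theta); Area = 0.5 * theta_rad * GZ_max
Step 1 — GZ_max = 1.23 * sin(16°) = 1.23 * 0.275637 = 0.339034 m
Step 2 — theta_rad = 16 * pi/180 = 0.279253 rad
Step 3 — Area = 0.5 * 0.279253 * 0.339034 ≈ 0.047338 m·rad (5 s.f.)

0.047338 m·rad


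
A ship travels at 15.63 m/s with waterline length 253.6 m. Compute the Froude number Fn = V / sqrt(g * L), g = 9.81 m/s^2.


Formula: Fn = V / sqrt(g * L)
Step 1 — g * L = 9.81 * 253.6 = 2487.816
Step 2 — sqrt(g * L) = sqrt(2487.816) = 49.878011
Step 3 — Fn = 15.63 / 49.878011 ≈ 0.31336 (5 s.f.)

0.31336


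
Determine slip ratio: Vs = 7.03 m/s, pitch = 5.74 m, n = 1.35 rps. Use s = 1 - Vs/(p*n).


Formula: s = 1 - Vs / (p * n)
Step 1 — p * n = 5.74 * 1.35 = 7.749
Step 2 — Vs / (p*n) = 7.03 / 7.749 = 0.907214 (6 d.p.)
Step 3 — s = 1 - 0.907214 = 0.092786

0.092786


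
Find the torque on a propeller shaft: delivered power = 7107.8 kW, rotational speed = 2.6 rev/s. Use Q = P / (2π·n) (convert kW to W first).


Formula: Q = P_W / (2 * pi * n)
Step 1 — P_W = 7107.8 kW * 1000 = 7107800.0 W
Step 2 — 2 * pi * n = 2 * pi * 2.6 = 16.336282
Step 3 — Q = 7107800.0 / 16.336282 ≈ 435090 N·m (5 s.f.)

435090 N·m


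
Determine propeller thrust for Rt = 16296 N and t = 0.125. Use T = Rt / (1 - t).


Formula: T = Rt / (1 - t)
Step 1 — (1 - t) = 1 - 0.125 = 0.875
Step 2 — T = 16296 / 0.875 ≈ 18624 N (5 s.f.)

18624 N


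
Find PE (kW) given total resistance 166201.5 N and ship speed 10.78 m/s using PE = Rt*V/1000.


Formula: PE = Rt * V / 1000 (kW)
Step 1 — PE (W) = 166201.5 * 10.78 = 1791652.17 W
Step 2 — PE (kW) = 1791652.17 / 1000 ≈ 1791.7 kW (5 s.f.)

1791.7 kW


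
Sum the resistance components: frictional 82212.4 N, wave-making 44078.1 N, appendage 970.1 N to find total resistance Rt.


Formula: Rt = Rf + Rw + Ra
Substituting: Rt = 82212.4 + 44078.1 + 970.1
Result: Rt = 127260.6 N

127260.6 N


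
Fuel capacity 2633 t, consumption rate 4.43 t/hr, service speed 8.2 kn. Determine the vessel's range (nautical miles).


Formula: endurance = fuel / rate; range = endurance * speed
Step 1 — endurance = 2633 / 4.43 = 594.3567 hours
Step 2 — range = 594.3567 * 8.2 ≈ 4873.7 nautical miles (5 s.f.)

4873.7 NM


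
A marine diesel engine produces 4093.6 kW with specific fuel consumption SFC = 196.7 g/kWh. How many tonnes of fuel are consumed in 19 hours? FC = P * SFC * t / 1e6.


Formula: FC (tonnes) = P * SFC * t / 1,000,000
Step 1 — P * SFC * t = 4093.6 * 196.7 * 19 = 15299011.28 g
Step 2 — FC (tonnes) = 15299011.28 / 1,000,000 ≈ 15.299 tonnes (5 s.f.)

15.299 tonnes


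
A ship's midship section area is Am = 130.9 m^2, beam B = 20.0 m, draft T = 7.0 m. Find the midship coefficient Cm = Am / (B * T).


Formula: Cm = Am / (B * T)
Step 1 — B * T = 20.0 * 7.0 = 140.0 m^2
Step 2 — Cm = 130.9 / 140.0 ≈ 0.93500 (5 s.f.)

0.93500


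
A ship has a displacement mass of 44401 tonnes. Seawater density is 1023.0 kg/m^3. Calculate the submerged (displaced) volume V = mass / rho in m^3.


Formula: V = mass / rho
Step 1 — convert tonnes to kg: 44401 t * 1000 = 44401000 kg
Step 2 — V = 44401000 / 1023.0 ≈ 43403 m^3 (5 s.f.)

43403 m^3


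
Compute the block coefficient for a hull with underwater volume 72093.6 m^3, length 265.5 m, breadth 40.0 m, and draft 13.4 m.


Formula: Cb = V / (L * B * T)
Step 1 — L * B * T = 265.5 * 40.0 * 13.4 = 142308.0 m^3
Step 2 — Cb = 72093.6 / 142308.0 ≈ 0.50660 (5 s.f.)

0.50660


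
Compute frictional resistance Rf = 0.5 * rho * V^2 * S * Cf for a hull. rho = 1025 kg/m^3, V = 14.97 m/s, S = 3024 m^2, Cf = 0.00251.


Formula: Rf = 0.5 * rho * V^2 * S * Cf
Step 1 — V^2 = 14.97^2 = 224.1009
Step 2 — 0.5 * rho * V^2 = 0.5 * 1025 * 224.1009 = 114851.71125
Step 3 — Rf = 114851.71125 * 3024 * 0.00251 ≈ 871750 N (5 s.f.)

871750 N


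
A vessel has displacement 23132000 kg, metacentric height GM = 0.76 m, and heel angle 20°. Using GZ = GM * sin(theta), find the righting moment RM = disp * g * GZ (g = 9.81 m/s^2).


Formula: GZ = GM * sin(theta); RM = disp * g * GZ
Step 1 — GZ = 0.76 * sin(20°) = 0.76 * 0.34202 = 0.259935 m
Step 2 — RM = 23132000 * 9.81 * 0.259935 ≈ 58986000 N·m (5 s.f.)

58986000 N·m


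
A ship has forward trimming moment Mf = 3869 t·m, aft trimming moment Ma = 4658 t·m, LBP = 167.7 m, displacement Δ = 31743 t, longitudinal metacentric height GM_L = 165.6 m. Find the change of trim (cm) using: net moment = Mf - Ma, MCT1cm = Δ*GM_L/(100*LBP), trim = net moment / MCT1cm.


Formula: net trimming moment = Mf - Ma; MCT1cm = Δ*GM_L/(100*LBP); trim = net moment / MCT1cm
Step 1 — net trimming moment = 3869 - 4658 = -789 t·m
Step 2 — MCT1cm = 31743 * 165.6 / (100 * 167.7) = 313.455 t·m/cm
Step 3 — trim = -789 / 313.455 ≈ -2.5171 cm (5 s.f.)

-2.5171 cm


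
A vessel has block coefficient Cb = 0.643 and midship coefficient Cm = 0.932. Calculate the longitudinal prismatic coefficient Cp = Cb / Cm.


Formula: Cp = Cb / Cm
Substituting: Cp = 0.643 / 0.932
Result: Cp ≈ 0.68991 (5 s.f.)

0.68991


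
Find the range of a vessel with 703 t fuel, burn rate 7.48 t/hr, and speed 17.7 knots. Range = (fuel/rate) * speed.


Formula: endurance = fuel / rate; range = endurance * speed
Step 1 — endurance = 703 / 7.48 = 93.984 hours
Step 2 — range = 93.984 * 17.7 ≈ 1663.5 nautical miles (5 s.f.)

1663.5 NM


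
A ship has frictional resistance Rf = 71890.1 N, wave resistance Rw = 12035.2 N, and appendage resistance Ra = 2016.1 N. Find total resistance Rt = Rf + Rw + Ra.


Formula: Rt = Rf + Rw + Ra
Substituting: Rt = 71890.1 + 12035.2 + 2016.1
Result: Rt = 85941.4 N

85941.4 N


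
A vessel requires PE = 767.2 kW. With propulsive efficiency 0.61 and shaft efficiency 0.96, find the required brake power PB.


Formula: PB = PE / (eta_D * eta_S)
Step 1 — combined efficiency = eta_D * eta_S = 0.61 * 0.96 = 0.5856
Step 2 — PB = 767.2 / 0.5856 ≈ 1310.1 kW (5 s.f.)

1310.1 kW


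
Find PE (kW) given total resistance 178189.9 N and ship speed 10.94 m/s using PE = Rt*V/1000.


Formula: PE = Rt * V / 1000 (kW)
Step 1 — PE (W) = 178189.9 * 10.94 = 1949397.506 W
Step 2 — PE (kW) = 1949397.506 / 1000 ≈ 1949.4 kW (5 s.f.)

1949.4 kW


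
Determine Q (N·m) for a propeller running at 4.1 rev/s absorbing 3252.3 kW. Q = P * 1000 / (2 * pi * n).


Formula: Q = P_W / (2 * pi * n)
Step 1 — P_W = 3252.3 kW * 1000 = 3252300.0 W
Step 2 — 2 * pi * n = 2 * pi * 4.1 = 25.76106
Step 3 — Q = 3252300.0 / 25.76106 ≈ 126250 N·m (5 s.f.)

126250 N·m


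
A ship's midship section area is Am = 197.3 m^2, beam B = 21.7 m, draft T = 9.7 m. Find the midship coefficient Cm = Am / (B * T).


Formula: Cm = Am / (B * T)
Step 1 — B * T = 21.7 * 9.7 = 210.49 m^2
Step 2 — Cm = 197.3 / 210.49 ≈ 0.93734 (5 s.f.)

0.93734


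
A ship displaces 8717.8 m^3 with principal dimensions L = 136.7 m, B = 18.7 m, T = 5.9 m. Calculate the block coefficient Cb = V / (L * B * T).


Formula: Cb = V / (L * B * T)
Step 1 — L * B * T = 136.7 * 18.7 * 5.9 = 15082.111 m^3
Step 2 — Cb = 8717.8 / 15082.111 ≈ 0.57802 (5 s.f.)

0.57802


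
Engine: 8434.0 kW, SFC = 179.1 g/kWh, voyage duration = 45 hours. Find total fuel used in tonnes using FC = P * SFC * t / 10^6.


Formula: FC (tonnes) = P * SFC * t / 1,000,000
Step 1 — P * SFC * t = 8434.0 * 179.1 * 45 = 67973823.0 g
Step 2 — FC (tonnes) = 67973823.0 / 1,000,000 ≈ 67.974 tonnes (5 s.f.)

67.974 tonnes


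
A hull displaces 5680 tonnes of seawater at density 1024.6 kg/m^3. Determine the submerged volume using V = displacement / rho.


Formula: V = mass / rho
Step 1 — convert tonnes to kg: 5680 t * 1000 = 5680000 kg
Step 2 — V = 5680000 / 1024.6 ≈ 5543.6 m^3 (5 s.f.)

5543.6 m^3


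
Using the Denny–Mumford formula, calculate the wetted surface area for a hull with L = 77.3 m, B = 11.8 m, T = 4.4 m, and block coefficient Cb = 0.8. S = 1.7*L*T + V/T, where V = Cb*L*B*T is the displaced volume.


Formula: S = 1.7*L*T + V/T with V = Cb*L*B*T, i.e. S = L * (1.7*T + Cb*B)
Step 1 — 1.7*T = 1.7 * 4.4 = 7.48 m
Step 2 — Cb*B = 0.8 * 11.8 = 9.44 m
Step 3 — 1.7*T + Cb*B = 7.48 + 9.44 = 16.92 m
Step 4 — S = 77.3 * 16.92 ≈ 1307.9 m^2 (5 s.f.)

1307.9 m^2


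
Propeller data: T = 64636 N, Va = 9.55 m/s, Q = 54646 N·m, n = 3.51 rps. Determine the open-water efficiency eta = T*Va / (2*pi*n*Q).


Formula: eta = T * Va / (2 * pi * n * Q)
Step 1 — numerator = T * Va = 64636 * 9.55 = 617273.8
Step 2 — 2 * pi * n = 2 * pi * 3.51 = 22.05398
Step 3 — denominator = 22.05398 * 54646 = 1205161.79
Step 4 — eta = 617273.8 / 1205161.79 ≈ 0.51219 (5 s.f.)

0.51219


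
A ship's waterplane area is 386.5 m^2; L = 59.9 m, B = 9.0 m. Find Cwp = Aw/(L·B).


Formula: Cwp = Aw / (L * B)
Step 1 — L * B = 59.9 * 9.0 = 539.1 m^2
Step 2 — Cwp = 386.5 / 539.1 ≈ 0.71694 (5 s.f.)

0.71694


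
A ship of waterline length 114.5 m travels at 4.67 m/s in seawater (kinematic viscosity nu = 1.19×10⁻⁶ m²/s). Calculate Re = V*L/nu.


Formula: Re = V * L / nu
Step 1 — V * L = 4.67 * 114.5 = 534.715 m^2/s
Step 2 — Re = 534.715 / 1.19e-6 = 4.49e+08

4.49e+08
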